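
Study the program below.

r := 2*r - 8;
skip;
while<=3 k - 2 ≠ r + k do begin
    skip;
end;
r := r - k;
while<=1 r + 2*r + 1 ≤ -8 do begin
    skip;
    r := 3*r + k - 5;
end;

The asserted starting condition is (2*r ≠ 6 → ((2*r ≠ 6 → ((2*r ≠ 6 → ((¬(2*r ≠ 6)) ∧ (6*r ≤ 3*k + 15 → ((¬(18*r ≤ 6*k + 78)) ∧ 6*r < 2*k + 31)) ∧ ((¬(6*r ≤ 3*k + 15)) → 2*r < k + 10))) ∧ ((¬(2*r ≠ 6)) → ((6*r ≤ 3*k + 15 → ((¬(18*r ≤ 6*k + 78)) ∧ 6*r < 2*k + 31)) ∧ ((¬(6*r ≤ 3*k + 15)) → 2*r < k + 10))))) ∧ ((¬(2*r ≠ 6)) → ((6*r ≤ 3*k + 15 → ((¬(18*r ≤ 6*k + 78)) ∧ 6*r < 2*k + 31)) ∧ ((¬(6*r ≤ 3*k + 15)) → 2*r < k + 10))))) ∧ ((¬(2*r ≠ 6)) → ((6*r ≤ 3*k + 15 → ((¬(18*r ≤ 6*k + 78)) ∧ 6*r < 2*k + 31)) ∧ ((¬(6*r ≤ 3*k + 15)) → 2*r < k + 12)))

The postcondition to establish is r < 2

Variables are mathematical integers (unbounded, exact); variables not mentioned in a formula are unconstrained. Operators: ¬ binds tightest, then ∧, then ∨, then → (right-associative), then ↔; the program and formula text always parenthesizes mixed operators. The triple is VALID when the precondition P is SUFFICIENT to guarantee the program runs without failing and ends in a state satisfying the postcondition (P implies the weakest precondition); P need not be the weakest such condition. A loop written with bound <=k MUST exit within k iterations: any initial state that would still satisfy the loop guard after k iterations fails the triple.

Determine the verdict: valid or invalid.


Working backward. After the program, r < 2 must hold.
Before the loop (bound <=1), unroll the exhaustion recursion (WP_0 = exit-now case; WP_j = one more guarded iteration, up to j = 1):
  WP_0: (¬(3*r ≤ -9)) ∧ r < 2
  WP_1: (3*r ≤ -9 → ((¬(3*k + 9*r ≤ 6)) ∧ k + 3*r < 7)) ∧ ((¬(3*r ≤ -9)) → r < 2)
So before the loop: (3*r ≤ -9 → ((¬(3*k + 9*r ≤ 6)) ∧ k + 3*r < 7)) ∧ ((¬(3*r ≤ -9)) → r < 2)
Before r := r - k: (3*r ≤ 3*k - 9 → ((¬(9*r ≤ 6*k + 6)) ∧ 3*r < 2*k + 7)) ∧ ((¬(3*r ≤ 3*k - 9)) → r < k + 2)
Before the loop (bound <=3), unroll the exhaustion recursion (WP_0 = exit-now case; WP_j = one more guarded iteration, up to j = 3):
  WP_0: (¬(r ≠ -2)) ∧ (3*r ≤ 3*k - 9 → ((¬(9*r ≤ 6*k + 6)) ∧ 3*r < 2*k + 7)) ∧ ((¬(3*r ≤ 3*k - 9)) → r < k + 2)
  WP_1: (r ≠ -2 → ((¬(r ≠ -2)) ∧ (3*r ≤ 3*k - 9 → ((¬(9*r ≤ 6*k + 6)) ∧ 3*r < 2*k + 7)) ∧ ((¬(3*r ≤ 3*k - 9)) → r < k + 2))) ∧ ((¬(r ≠ -2)) → ((3*r ≤ 3*k - 9 → ((¬(9*r ≤ 6*k + 6)) ∧ 3*r < 2*k + 7)) ∧ ((¬(3*r ≤ 3*k - 9)) → r < k + 2)))
  WP_2: (r ≠ -2 → ((r ≠ -2 → ((¬(r ≠ -2)) ∧ (3*r ≤ 3*k - 9 → ((¬(9*r ≤ 6*k + 6)) ∧ 3*r < 2*k + 7)) ∧ ((¬(3*r ≤ 3*k - 9)) → r < k + 2))) ∧ ((¬(r ≠ -2)) → ((3*r ≤ 3*k - 9 → ((¬(9*r ≤ 6*k + 6)) ∧ 3*r < 2*k + 7)) ∧ ((¬(3*r ≤ 3*k - 9)) → r < k + 2))))) ∧ ((¬(r ≠ -2)) → ((3*r ≤ 3*k - 9 → ((¬(9*r ≤ 6*k + 6)) ∧ 3*r < 2*k + 7)) ∧ ((¬(3*r ≤ 3*k - 9)) → r < k + 2)))
  WP_3: (r ≠ -2 → ((r ≠ -2 → ((r ≠ -2 → ((¬(r ≠ -2)) ∧ (3*r ≤ 3*k - 9 → ((¬(9*r ≤ 6*k + 6)) ∧ 3*r < 2*k + 7)) ∧ ((¬(3*r ≤ 3*k - 9)) → r < k + 2))) ∧ ((¬(r ≠ -2)) → ((3*r ≤ 3*k - 9 → ((¬(9*r ≤ 6*k + 6)) ∧ 3*r < 2*k + 7)) ∧ ((¬(3*r ≤ 3*k - 9)) → r < k + 2))))) ∧ ((¬(r ≠ -2)) → ((3*r ≤ 3*k - 9 → ((¬(9*r ≤ 6*k + 6)) ∧ 3*r < 2*k + 7)) ∧ ((¬(3*r ≤ 3*k - 9)) → r < k + 2))))) ∧ ((¬(r ≠ -2)) → ((3*r ≤ 3*k - 9 → ((¬(9*r ≤ 6*k + 6)) ∧ 3*r < 2*k + 7)) ∧ ((¬(3*r ≤ 3*k - 9)) → r < k + 2)))
So before the loop: (r ≠ -2 → ((r ≠ -2 → ((r ≠ -2 → ((¬(r ≠ -2)) ∧ (3*r ≤ 3*k - 9 → ((¬(9*r ≤ 6*k + 6)) ∧ 3*r < 2*k + 7)) ∧ ((¬(3*r ≤ 3*k - 9)) → r < k + 2))) ∧ ((¬(r ≠ -2)) → ((3*r ≤ 3*k - 9 → ((¬(9*r ≤ 6*k + 6)) ∧ 3*r < 2*k + 7)) ∧ ((¬(3*r ≤ 3*k - 9)) → r < k + 2))))) ∧ ((¬(r ≠ -2)) → ((3*r ≤ 3*k - 9 → ((¬(9*r ≤ 6*k + 6)) ∧ 3*r < 2*k + 7)) ∧ ((¬(3*r ≤ 3*k - 9)) → r < k + 2))))) ∧ ((¬(r ≠ -2)) → ((3*r ≤ 3*k - 9 → ((¬(9*r ≤ 6*k + 6)) ∧ 3*r < 2*k + 7)) ∧ ((¬(3*r ≤ 3*k - 9)) → r < k + 2)))
Before skip: (r ≠ -2 → ((r ≠ -2 → ((r ≠ -2 → ((¬(r ≠ -2)) ∧ (3*r ≤ 3*k - 9 → ((¬(9*r ≤ 6*k + 6)) ∧ 3*r < 2*k + 7)) ∧ ((¬(3*r ≤ 3*k - 9)) → r < k + 2))) ∧ ((¬(r ≠ -2)) → ((3*r ≤ 3*k - 9 → ((¬(9*r ≤ 6*k + 6)) ∧ 3*r < 2*k + 7)) ∧ ((¬(3*r ≤ 3*k - 9)) → r < k + 2))))) ∧ ((¬(r ≠ -2)) → ((3*r ≤ 3*k - 9 → ((¬(9*r ≤ 6*k + 6)) ∧ 3*r < 2*k + 7)) ∧ ((¬(3*r ≤ 3*k - 9)) → r < k + 2))))) ∧ ((¬(r ≠ -2)) → ((3*r ≤ 3*k - 9 → ((¬(9*r ≤ 6*k + 6)) ∧ 3*r < 2*k + 7)) ∧ ((¬(3*r ≤ 3*k - 9)) → r < k + 2)))
Before r := 2*r - 8: (2*r ≠ 6 → ((2*r ≠ 6 → ((2*r ≠ 6 → ((¬(2*r ≠ 6)) ∧ (6*r ≤ 3*k + 15 → ((¬(18*r ≤ 6*k + 78)) ∧ 6*r < 2*k + 31)) ∧ ((¬(6*r ≤ 3*k + 15)) → 2*r < k + 10))) ∧ ((¬(2*r ≠ 6)) → ((6*r ≤ 3*k + 15 → ((¬(18*r ≤ 6*k + 78)) ∧ 6*r < 2*k + 31)) ∧ ((¬(6*r ≤ 3*k + 15)) → 2*r < k + 10))))) ∧ ((¬(2*r ≠ 6)) → ((6*r ≤ 3*k + 15 → ((¬(18*r ≤ 6*k + 78)) ∧ 6*r < 2*k + 31)) ∧ ((¬(6*r ≤ 3*k + 15)) → 2*r < k + 10))))) ∧ ((¬(2*r ≠ 6)) → ((6*r ≤ 3*k + 15 → ((¬(18*r ≤ 6*k + 78)) ∧ 6*r < 2*k + 31)) ∧ ((¬(6*r ≤ 3*k + 15)) → 2*r < k + 10)))
The weakest precondition is (2*r ≠ 6 → ((2*r ≠ 6 → ((2*r ≠ 6 → ((¬(2*r ≠ 6)) ∧ (6*r ≤ 3*k + 15 → ((¬(18*r ≤ 6*k + 78)) ∧ 6*r < 2*k + 31)) ∧ ((¬(6*r ≤ 3*k + 15)) → 2*r < k + 10))) ∧ ((¬(2*r ≠ 6)) → ((6*r ≤ 3*k + 15 → ((¬(18*r ≤ 6*k + 78)) ∧ 6*r < 2*k + 31)) ∧ ((¬(6*r ≤ 3*k + 15)) → 2*r < k + 10))))) ∧ ((¬(2*r ≠ 6)) → ((6*r ≤ 3*k + 15 → ((¬(18*r ≤ 6*k + 78)) ∧ 6*r < 2*k + 31)) ∧ ((¬(6*r ≤ 3*k + 15)) → 2*r < k + 10))))) ∧ ((¬(2*r ≠ 6)) → ((6*r ≤ 3*k + 15 → ((¬(18*r ≤ 6*k + 78)) ∧ 6*r < 2*k + 31)) ∧ ((¬(6*r ≤ 3*k + 15)) → 2*r < k + 10))).
Check whether (2*r ≠ 6 → ((2*r ≠ 6 → ((2*r ≠ 6 → ((¬(2*r ≠ 6)) ∧ (6*r ≤ 3*k + 15 → ((¬(18*r ≤ 6*k + 78)) ∧ 6*r < 2*k + 31)) ∧ ((¬(6*r ≤ 3*k + 15)) → 2*r < k + 10))) ∧ ((¬(2*r ≠ 6)) → ((6*r ≤ 3*k + 15 → ((¬(18*r ≤ 6*k + 78)) ∧ 6*r < 2*k + 31)) ∧ ((¬(6*r ≤ 3*k + 15)) → 2*r < k + 10))))) ∧ ((¬(2*r ≠ 6)) → ((6*r ≤ 3*k + 15 → ((¬(18*r ≤ 6*k + 78)) ∧ 6*r < 2*k + 31)) ∧ ((¬(6*r ≤ 3*k + 15)) → 2*r < k + 10))))) ∧ ((¬(2*r ≠ 6)) → ((6*r ≤ 3*k + 15 → ((¬(18*r ≤ 6*k + 78)) ∧ 6*r < 2*k + 31)) ∧ ((¬(6*r ≤ 3*k + 15)) → 2*r < k + 12))) implies it.
Countermodel: at the initial state k = -4, r = 3, the precondition holds but the weakest precondition fails.
Answer: invalid


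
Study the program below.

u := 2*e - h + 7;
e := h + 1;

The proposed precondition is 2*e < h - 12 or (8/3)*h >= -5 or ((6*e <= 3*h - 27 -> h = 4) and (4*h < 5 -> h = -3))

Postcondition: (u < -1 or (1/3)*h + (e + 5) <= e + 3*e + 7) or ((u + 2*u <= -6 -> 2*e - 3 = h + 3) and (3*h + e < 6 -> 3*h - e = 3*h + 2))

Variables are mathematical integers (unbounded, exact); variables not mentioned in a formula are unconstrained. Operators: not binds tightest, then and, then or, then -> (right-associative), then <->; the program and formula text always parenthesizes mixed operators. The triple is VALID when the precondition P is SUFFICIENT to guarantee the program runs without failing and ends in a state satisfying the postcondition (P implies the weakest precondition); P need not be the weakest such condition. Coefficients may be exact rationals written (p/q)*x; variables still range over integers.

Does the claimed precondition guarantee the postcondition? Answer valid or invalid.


Working backward. After the program, the postcondition (u < -1 or (1/3)*h + (e + 5) <= e + 3*e + 7) or ((u + 2*u <= -6 -> 2*e - 3 = h + 3) and (3*h + e < 6 -> 3*h - e = 3*h + 2)) must hold; in canonical form it is u < -1 or (1/3)*h <= 3*e + 2 or ((3*u <= -6 -> 2*e = h + 6) and (e + 3*h < 6 -> e = -2)).
Before e := h + 1: u < -1 or (8/3)*h >= -5 or ((3*u <= -6 -> h = 4) and (4*h < 5 -> h = -3))
Before u := 2*e - h + 7: 2*e < h - 8 or (8/3)*h >= -5 or ((6*e <= 3*h - 27 -> h = 4) and (4*h < 5 -> h = -3))
The weakest precondition is 2*e < h - 8 or (8/3)*h >= -5 or ((6*e <= 3*h - 27 -> h = 4) and (4*h < 5 -> h = -3)).
Check whether 2*e < h - 12 or (8/3)*h >= -5 or ((6*e <= 3*h - 27 -> h = 4) and (4*h < 5 -> h = -3)) implies it.
Every state satisfying the precondition satisfies the weakest precondition: the implication holds.
Answer: valid


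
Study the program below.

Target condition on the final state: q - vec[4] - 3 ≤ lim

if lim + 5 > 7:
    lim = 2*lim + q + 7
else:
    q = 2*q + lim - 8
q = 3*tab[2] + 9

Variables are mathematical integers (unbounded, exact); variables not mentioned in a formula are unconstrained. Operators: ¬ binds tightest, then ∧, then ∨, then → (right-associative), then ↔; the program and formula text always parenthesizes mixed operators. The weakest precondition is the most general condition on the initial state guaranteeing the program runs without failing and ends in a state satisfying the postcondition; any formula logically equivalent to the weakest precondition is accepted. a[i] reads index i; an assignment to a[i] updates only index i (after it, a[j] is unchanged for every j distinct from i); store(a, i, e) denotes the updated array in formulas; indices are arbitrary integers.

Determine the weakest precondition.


Working backward. After the program, the postcondition q - vec[4] - 3 ≤ lim must hold; in canonical form it is q ≤ vec[4] + lim + 3.
Before q := 3*tab[2] + 9: 3*tab[2] ≤ vec[4] + lim - 6
Then branch requires 3*tab[2] ≤ vec[4] + 2*lim + q + 1; else branch requires 3*tab[2] ≤ vec[4] + lim - 6.
Before the if: (lim > 2 → 3*tab[2] ≤ vec[4] + 2*lim + q + 1) ∧ ((¬(lim > 2)) → 3*tab[2] ≤ vec[4] + lim - 6)
Answer: WP = (lim > 2 → 3*tab[2] ≤ vec[4] + 2*lim + q + 1) ∧ ((¬(lim > 2)) → 3*tab[2] ≤ vec[4] + lim - 6)


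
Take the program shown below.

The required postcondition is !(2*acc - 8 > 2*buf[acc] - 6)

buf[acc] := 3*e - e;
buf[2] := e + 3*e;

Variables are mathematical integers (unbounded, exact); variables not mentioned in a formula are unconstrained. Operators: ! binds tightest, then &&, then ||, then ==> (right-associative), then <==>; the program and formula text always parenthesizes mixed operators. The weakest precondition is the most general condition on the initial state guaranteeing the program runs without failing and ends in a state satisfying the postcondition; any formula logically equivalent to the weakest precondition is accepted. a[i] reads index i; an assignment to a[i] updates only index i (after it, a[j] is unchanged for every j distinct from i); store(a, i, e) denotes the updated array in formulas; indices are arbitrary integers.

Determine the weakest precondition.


Working backward. After the program, the postcondition !(2*acc - 8 > 2*buf[acc] - 6) must hold; in canonical form it is !(2*acc > 2*buf[acc] + 2).
Before buf[2] := e + 3*e: !(2*acc > 2*store(buf, 2, 4*e)[acc] + 2)
Before buf[acc] := 3*e - e: !(2*acc > 2*store(store(buf, acc, 2*e), 2, 4*e)[acc] + 2)
Answer: WP = !(2*acc > 2*store(store(buf, acc, 2*e), 2, 4*e)[acc] + 2)


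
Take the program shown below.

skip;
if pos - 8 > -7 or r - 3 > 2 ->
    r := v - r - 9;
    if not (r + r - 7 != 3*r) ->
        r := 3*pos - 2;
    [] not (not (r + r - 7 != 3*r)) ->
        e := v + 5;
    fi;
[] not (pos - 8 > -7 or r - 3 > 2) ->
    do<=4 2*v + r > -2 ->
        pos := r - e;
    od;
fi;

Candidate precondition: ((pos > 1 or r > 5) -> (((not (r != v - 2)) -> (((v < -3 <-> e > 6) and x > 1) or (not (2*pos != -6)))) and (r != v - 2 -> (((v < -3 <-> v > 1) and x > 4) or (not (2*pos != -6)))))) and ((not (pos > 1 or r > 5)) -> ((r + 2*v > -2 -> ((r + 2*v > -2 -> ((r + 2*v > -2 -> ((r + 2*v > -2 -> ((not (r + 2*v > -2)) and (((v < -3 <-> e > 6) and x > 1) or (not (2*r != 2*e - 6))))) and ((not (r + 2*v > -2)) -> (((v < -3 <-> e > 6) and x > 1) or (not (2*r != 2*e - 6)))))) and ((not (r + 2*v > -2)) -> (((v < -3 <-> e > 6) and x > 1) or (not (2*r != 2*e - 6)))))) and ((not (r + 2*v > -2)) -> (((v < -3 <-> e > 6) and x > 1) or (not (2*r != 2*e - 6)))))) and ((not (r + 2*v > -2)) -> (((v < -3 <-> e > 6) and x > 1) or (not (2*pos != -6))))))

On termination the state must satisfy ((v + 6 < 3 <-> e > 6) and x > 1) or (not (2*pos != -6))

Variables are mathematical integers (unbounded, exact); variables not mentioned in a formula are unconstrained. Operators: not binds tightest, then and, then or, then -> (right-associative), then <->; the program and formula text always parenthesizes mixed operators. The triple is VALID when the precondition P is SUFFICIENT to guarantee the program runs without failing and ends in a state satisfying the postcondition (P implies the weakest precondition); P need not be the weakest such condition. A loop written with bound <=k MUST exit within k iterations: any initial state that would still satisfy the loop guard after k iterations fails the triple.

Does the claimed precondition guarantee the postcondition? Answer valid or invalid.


Working backward. After the program, the postcondition ((v + 6 < 3 <-> e > 6) and x > 1) or (not (2*pos != -6)) must hold; in canonical form it is ((v < -3 <-> e > 6) and x > 1) or (not (2*pos != -6)).
Then branch requires ((not (r != v - 2)) -> (((v < -3 <-> e > 6) and x > 1) or (not (2*pos != -6)))) and (r != v - 2 -> (((v < -3 <-> v > 1) and x > 1) or (not (2*pos != -6)))); else branch requires (r + 2*v > -2 -> ((r + 2*v > -2 -> ((r + 2*v > -2 -> ((r + 2*v > -2 -> ((not (r + 2*v > -2)) and (((v < -3 <-> e > 6) and x > 1) or (not (2*r != 2*e - 6))))) and ((not (r + 2*v > -2)) -> (((v < -3 <-> e > 6) and x > 1) or (not (2*r != 2*e - 6)))))) and ((not (r + 2*v > -2)) -> (((v < -3 <-> e > 6) and x > 1) or (not (2*r != 2*e - 6)))))) and ((not (r + 2*v > -2)) -> (((v < -3 <-> e > 6) and x > 1) or (not (2*r != 2*e - 6)))))) and ((not (r + 2*v > -2)) -> (((v < -3 <-> e > 6) and x > 1) or (not (2*pos != -6)))).
Before the if: ((pos > 1 or r > 5) -> (((not (r != v - 2)) -> (((v < -3 <-> e > 6) and x > 1) or (not (2*pos != -6)))) and (r != v - 2 -> (((v < -3 <-> v > 1) and x > 1) or (not (2*pos != -6)))))) and ((not (pos > 1 or r > 5)) -> ((r + 2*v > -2 -> ((r + 2*v > -2 -> ((r + 2*v > -2 -> ((r + 2*v > -2 -> ((not (r + 2*v > -2)) and (((v < -3 <-> e > 6) and x > 1) or (not (2*r != 2*e - 6))))) and ((not (r + 2*v > -2)) -> (((v < -3 <-> e > 6) and x > 1) or (not (2*r != 2*e - 6)))))) and ((not (r + 2*v > -2)) -> (((v < -3 <-> e > 6) and x > 1) or (not (2*r != 2*e - 6)))))) and ((not (r + 2*v > -2)) -> (((v < -3 <-> e > 6) and x > 1) or (not (2*r != 2*e - 6)))))) and ((not (r + 2*v > -2)) -> (((v < -3 <-> e > 6) and x > 1) or (not (2*pos != -6))))))
Before skip: ((pos > 1 or r > 5) -> (((not (r != v - 2)) -> (((v < -3 <-> e > 6) and x > 1) or (not (2*pos != -6)))) and (r != v - 2 -> (((v < -3 <-> v > 1) and x > 1) or (not (2*pos != -6)))))) and ((not (pos > 1 or r > 5)) -> ((r + 2*v > -2 -> ((r + 2*v > -2 -> ((r + 2*v > -2 -> ((r + 2*v > -2 -> ((not (r + 2*v > -2)) and (((v < -3 <-> e > 6) and x > 1) or (not (2*r != 2*e - 6))))) and ((not (r + 2*v > -2)) -> (((v < -3 <-> e > 6) and x > 1) or (not (2*r != 2*e - 6)))))) and ((not (r + 2*v > -2)) -> (((v < -3 <-> e > 6) and x > 1) or (not (2*r != 2*e - 6)))))) and ((not (r + 2*v > -2)) -> (((v < -3 <-> e > 6) and x > 1) or (not (2*r != 2*e - 6)))))) and ((not (r + 2*v > -2)) -> (((v < -3 <-> e > 6) and x > 1) or (not (2*pos != -6))))))
The weakest precondition is ((pos > 1 or r > 5) -> (((not (r != v - 2)) -> (((v < -3 <-> e > 6) and x > 1) or (not (2*pos != -6)))) and (r != v - 2 -> (((v < -3 <-> v > 1) and x > 1) or (not (2*pos != -6)))))) and ((not (pos > 1 or r > 5)) -> ((r + 2*v > -2 -> ((r + 2*v > -2 -> ((r + 2*v > -2 -> ((r + 2*v > -2 -> ((not (r + 2*v > -2)) and (((v < -3 <-> e > 6) and x > 1) or (not (2*r != 2*e - 6))))) and ((not (r + 2*v > -2)) -> (((v < -3 <-> e > 6) and x > 1) or (not (2*r != 2*e - 6)))))) and ((not (r + 2*v > -2)) -> (((v < -3 <-> e > 6) and x > 1) or (not (2*r != 2*e - 6)))))) and ((not (r + 2*v > -2)) -> (((v < -3 <-> e > 6) and x > 1) or (not (2*r != 2*e - 6)))))) and ((not (r + 2*v > -2)) -> (((v < -3 <-> e > 6) and x > 1) or (not (2*pos != -6)))))).
Check whether ((pos > 1 or r > 5) -> (((not (r != v - 2)) -> (((v < -3 <-> e > 6) and x > 1) or (not (2*pos != -6)))) and (r != v - 2 -> (((v < -3 <-> v > 1) and x > 4) or (not (2*pos != -6)))))) and ((not (pos > 1 or r > 5)) -> ((r + 2*v > -2 -> ((r + 2*v > -2 -> ((r + 2*v > -2 -> ((r + 2*v > -2 -> ((not (r + 2*v > -2)) and (((v < -3 <-> e > 6) and x > 1) or (not (2*r != 2*e - 6))))) and ((not (r + 2*v > -2)) -> (((v < -3 <-> e > 6) and x > 1) or (not (2*r != 2*e - 6)))))) and ((not (r + 2*v > -2)) -> (((v < -3 <-> e > 6) and x > 1) or (not (2*r != 2*e - 6)))))) and ((not (r + 2*v > -2)) -> (((v < -3 <-> e > 6) and x > 1) or (not (2*r != 2*e - 6)))))) and ((not (r + 2*v > -2)) -> (((v < -3 <-> e > 6) and x > 1) or (not (2*pos != -6)))))) implies it.
Every state satisfying the precondition satisfies the weakest precondition: the implication holds.
Answer: valid


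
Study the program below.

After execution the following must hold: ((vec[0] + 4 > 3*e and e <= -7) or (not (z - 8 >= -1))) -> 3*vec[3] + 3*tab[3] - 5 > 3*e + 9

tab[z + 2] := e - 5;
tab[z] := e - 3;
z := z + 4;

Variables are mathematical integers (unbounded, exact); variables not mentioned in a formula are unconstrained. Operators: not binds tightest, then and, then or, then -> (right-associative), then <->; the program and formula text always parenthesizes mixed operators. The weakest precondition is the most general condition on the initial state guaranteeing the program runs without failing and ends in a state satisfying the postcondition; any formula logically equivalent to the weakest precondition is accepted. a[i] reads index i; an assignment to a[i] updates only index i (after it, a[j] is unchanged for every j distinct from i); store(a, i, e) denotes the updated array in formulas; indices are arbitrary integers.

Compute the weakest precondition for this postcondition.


Working backward. After the program, the postcondition ((vec[0] + 4 > 3*e and e <= -7) or (not (z - 8 >= -1))) -> 3*vec[3] + 3*tab[3] - 5 > 3*e + 9 must hold; in canonical form it is ((vec[0] > 3*e - 4 and e <= -7) or (not (z >= 7))) -> 3*tab[3] + 3*vec[3] > 3*e + 14.
Before z := z + 4: ((vec[0] > 3*e - 4 and e <= -7) or (not (z >= 3))) -> 3*tab[3] + 3*vec[3] > 3*e + 14
Before tab[z] := e - 3: ((vec[0] > 3*e - 4 and e <= -7) or (not (z >= 3))) -> 3*vec[3] + 3*store(tab, z, e - 3)[3] > 3*e + 14
Before tab[z + 2] := e - 5: ((vec[0] > 3*e - 4 and e <= -7) or (not (z >= 3))) -> 3*vec[3] + 3*store(store(tab, z + 2, e - 5), z, e - 3)[3] > 3*e + 14
Answer: WP = ((vec[0] > 3*e - 4 and e <= -7) or (not (z >= 3))) -> 3*vec[3] + 3*store(store(tab, z + 2, e - 5), z, e - 3)[3] > 3*e + 14


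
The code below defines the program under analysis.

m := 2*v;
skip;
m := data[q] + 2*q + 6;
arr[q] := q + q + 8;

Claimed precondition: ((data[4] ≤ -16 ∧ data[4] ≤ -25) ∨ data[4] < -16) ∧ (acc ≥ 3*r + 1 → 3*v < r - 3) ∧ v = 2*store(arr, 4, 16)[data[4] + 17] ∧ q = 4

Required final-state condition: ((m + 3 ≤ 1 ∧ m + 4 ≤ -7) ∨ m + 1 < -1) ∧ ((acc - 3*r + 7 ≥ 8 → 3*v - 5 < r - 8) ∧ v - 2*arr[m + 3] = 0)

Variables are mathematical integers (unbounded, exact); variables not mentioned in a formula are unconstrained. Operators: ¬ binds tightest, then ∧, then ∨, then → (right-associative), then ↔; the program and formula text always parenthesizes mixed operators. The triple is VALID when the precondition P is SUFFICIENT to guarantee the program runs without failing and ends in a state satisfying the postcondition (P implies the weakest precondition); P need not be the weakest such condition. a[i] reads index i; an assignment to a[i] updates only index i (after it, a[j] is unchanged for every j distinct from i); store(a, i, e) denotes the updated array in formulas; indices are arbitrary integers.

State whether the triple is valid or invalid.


Working backward. After the program, the postcondition ((m + 3 ≤ 1 ∧ m + 4 ≤ -7) ∨ m + 1 < -1) ∧ ((acc - 3*r + 7 ≥ 8 → 3*v - 5 < r - 8) ∧ v - 2*arr[m + 3] = 0) must hold; in canonical form it is ((m ≤ -2 ∧ m ≤ -11) ∨ m < -2) ∧ (acc ≥ 3*r + 1 → 3*v < r - 3) ∧ v = 2*arr[m + 3].
Before arr[q] := q + q + 8: ((m ≤ -2 ∧ m ≤ -11) ∨ m < -2) ∧ (acc ≥ 3*r + 1 → 3*v < r - 3) ∧ v = 2*store(arr, q, 2*q + 8)[m + 3]
Before m := data[q] + 2*q + 6: ((data[q] + 2*q ≤ -8 ∧ data[q] + 2*q ≤ -17) ∨ data[q] + 2*q < -8) ∧ (acc ≥ 3*r + 1 → 3*v < r - 3) ∧ v = 2*store(arr, q, 2*q + 8)[data[q] + 2*q + 9]
Before skip: ((data[q] + 2*q ≤ -8 ∧ data[q] + 2*q ≤ -17) ∨ data[q] + 2*q < -8) ∧ (acc ≥ 3*r + 1 → 3*v < r - 3) ∧ v = 2*store(arr, q, 2*q + 8)[data[q] + 2*q + 9]
Before m := 2*v: ((data[q] + 2*q ≤ -8 ∧ data[q] + 2*q ≤ -17) ∨ data[q] + 2*q < -8) ∧ (acc ≥ 3*r + 1 → 3*v < r - 3) ∧ v = 2*store(arr, q, 2*q + 8)[data[q] + 2*q + 9]
The weakest precondition is ((data[q] + 2*q ≤ -8 ∧ data[q] + 2*q ≤ -17) ∨ data[q] + 2*q < -8) ∧ (acc ≥ 3*r + 1 → 3*v < r - 3) ∧ v = 2*store(arr, q, 2*q + 8)[data[q] + 2*q + 9].
Check whether ((data[4] ≤ -16 ∧ data[4] ≤ -25) ∨ data[4] < -16) ∧ (acc ≥ 3*r + 1 → 3*v < r - 3) ∧ v = 2*store(arr, 4, 16)[data[4] + 17] ∧ q = 4 implies it.
Every state satisfying the precondition satisfies the weakest precondition: the implication holds.
Answer: valid


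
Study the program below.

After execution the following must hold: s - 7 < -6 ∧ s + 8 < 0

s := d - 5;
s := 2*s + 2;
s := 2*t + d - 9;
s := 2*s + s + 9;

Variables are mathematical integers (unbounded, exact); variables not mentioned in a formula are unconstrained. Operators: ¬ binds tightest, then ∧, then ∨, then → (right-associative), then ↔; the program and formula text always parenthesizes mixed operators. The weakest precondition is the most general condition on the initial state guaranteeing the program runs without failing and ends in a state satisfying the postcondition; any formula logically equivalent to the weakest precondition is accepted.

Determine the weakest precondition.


Working backward. After the program, the postcondition s - 7 < -6 ∧ s + 8 < 0 must hold; in canonical form it is s < 1 ∧ s < -8.
Before s := 2*s + s + 9: 3*s < -8 ∧ 3*s < -17
Before s := 2*t + d - 9: 3*d + 6*t < 19 ∧ 3*d + 6*t < 10
Before s := 2*s + 2: 3*d + 6*t < 19 ∧ 3*d + 6*t < 10
Before s := d - 5: 3*d + 6*t < 19 ∧ 3*d + 6*t < 10
Answer: WP = 3*d + 6*t < 19 ∧ 3*d + 6*t < 10


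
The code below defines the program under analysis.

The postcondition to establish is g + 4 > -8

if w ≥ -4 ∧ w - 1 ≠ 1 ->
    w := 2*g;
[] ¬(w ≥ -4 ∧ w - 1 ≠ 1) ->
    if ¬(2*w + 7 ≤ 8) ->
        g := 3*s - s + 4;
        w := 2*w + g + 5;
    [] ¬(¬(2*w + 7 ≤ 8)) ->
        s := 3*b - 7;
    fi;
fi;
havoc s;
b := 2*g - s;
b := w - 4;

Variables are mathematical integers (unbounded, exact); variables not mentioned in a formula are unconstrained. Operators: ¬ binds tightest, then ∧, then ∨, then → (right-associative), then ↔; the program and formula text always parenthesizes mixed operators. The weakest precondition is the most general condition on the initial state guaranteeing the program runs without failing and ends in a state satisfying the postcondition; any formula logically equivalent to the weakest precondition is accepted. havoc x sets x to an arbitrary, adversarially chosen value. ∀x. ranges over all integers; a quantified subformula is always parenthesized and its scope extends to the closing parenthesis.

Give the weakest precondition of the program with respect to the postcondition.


Working backward. After the program, the postcondition g + 4 > -8 must hold; in canonical form it is g > -12.
Before b := w - 4: g > -12
Before b := 2*g - s: g > -12
Before havoc s: g > -12
Then branch requires g > -12; else branch requires ((¬(2*w ≤ 1)) → 2*s > -16) ∧ (2*w ≤ 1 → g > -12).
Before the if: ((w ≥ -4 ∧ w ≠ 2) → g > -12) ∧ ((¬(w ≥ -4 ∧ w ≠ 2)) → (((¬(2*w ≤ 1)) → 2*s > -16) ∧ (2*w ≤ 1 → g > -12)))
Answer: WP = ((w ≥ -4 ∧ w ≠ 2) → g > -12) ∧ ((¬(w ≥ -4 ∧ w ≠ 2)) → (((¬(2*w ≤ 1)) → 2*s > -16) ∧ (2*w ≤ 1 → g > -12)))


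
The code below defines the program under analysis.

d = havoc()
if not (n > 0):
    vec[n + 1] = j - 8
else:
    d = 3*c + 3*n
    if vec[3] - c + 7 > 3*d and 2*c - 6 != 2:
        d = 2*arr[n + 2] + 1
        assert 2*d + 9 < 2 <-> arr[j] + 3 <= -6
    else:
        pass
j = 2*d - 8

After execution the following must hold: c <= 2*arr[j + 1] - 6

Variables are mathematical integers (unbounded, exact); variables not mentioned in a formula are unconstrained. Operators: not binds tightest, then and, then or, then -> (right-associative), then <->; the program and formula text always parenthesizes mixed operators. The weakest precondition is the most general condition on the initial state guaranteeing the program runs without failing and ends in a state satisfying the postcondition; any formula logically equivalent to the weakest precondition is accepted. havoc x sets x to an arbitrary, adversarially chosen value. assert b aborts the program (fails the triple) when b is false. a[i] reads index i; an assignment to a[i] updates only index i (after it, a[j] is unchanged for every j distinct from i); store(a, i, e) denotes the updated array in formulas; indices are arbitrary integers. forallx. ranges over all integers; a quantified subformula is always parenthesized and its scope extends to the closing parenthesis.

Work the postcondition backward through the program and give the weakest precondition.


Working backward. After the program, c <= 2*arr[j + 1] - 6 must hold.
Before j := 2*d - 8: c <= 2*arr[2*d - 7] - 6
Then branch requires c <= 2*arr[2*d - 7] - 6; else branch requires ((vec[3] > 10*c + 9*n - 7 and 2*c != 8) -> ((4*arr[n + 2] < -9 <-> arr[j] <= -9) and c <= 2*arr[4*arr[n + 2] - 5] - 6)) and ((not (vec[3] > 10*c + 9*n - 7 and 2*c != 8)) -> c <= 2*arr[6*c + 6*n - 7] - 6).
Before the if: ((not (n > 0)) -> c <= 2*arr[2*d - 7] - 6) and (n > 0 -> (((vec[3] > 10*c + 9*n - 7 and 2*c != 8) -> ((4*arr[n + 2] < -9 <-> arr[j] <= -9) and c <= 2*arr[4*arr[n + 2] - 5] - 6)) and ((not (vec[3] > 10*c + 9*n - 7 and 2*c != 8)) -> c <= 2*arr[6*c + 6*n - 7] - 6)))
Before havoc d: forall d_1. (((not (n > 0)) -> c <= 2*arr[2*d_1 - 7] - 6) and (n > 0 -> (((vec[3] > 10*c + 9*n - 7 and 2*c != 8) -> ((4*arr[n + 2] < -9 <-> arr[j] <= -9) and c <= 2*arr[4*arr[n + 2] - 5] - 6)) and ((not (vec[3] > 10*c + 9*n - 7 and 2*c != 8)) -> c <= 2*arr[6*c + 6*n - 7] - 6))))
Answer: WP = forall d_1. (((not (n > 0)) -> c <= 2*arr[2*d_1 - 7] - 6) and (n > 0 -> (((vec[3] > 10*c + 9*n - 7 and 2*c != 8) -> ((4*arr[n + 2] < -9 <-> arr[j] <= -9) and c <= 2*arr[4*arr[n + 2] - 5] - 6)) and ((not (vec[3] > 10*c + 9*n - 7 and 2*c != 8)) -> c <= 2*arr[6*c + 6*n - 7] - 6))))


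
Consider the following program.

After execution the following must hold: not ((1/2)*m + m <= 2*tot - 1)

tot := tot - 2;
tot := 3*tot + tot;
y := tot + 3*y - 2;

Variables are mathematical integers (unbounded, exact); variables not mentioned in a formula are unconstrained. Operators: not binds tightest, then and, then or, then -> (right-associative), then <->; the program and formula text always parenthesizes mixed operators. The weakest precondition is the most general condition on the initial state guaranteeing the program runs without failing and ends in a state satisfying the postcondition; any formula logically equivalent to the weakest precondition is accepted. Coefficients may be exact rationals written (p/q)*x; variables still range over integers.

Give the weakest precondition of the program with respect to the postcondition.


Working backward. After the program, the postcondition not ((1/2)*m + m <= 2*tot - 1) must hold; in canonical form it is not ((3/2)*m <= 2*tot - 1).
Before y := tot + 3*y - 2: not ((3/2)*m <= 2*tot - 1)
Before tot := 3*tot + tot: not ((3/2)*m <= 8*tot - 1)
Before tot := tot - 2: not ((3/2)*m <= 8*tot - 17)
Answer: WP = not ((3/2)*m <= 8*tot - 17)


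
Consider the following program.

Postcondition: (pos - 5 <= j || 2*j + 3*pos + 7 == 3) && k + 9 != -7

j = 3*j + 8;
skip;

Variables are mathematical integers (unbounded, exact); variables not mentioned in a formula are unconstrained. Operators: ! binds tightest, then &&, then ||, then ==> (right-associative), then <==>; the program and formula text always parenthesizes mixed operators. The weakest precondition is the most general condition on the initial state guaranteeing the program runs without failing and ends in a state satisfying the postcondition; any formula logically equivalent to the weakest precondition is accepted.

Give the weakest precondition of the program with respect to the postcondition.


Working backward. After the program, the postcondition (pos - 5 <= j || 2*j + 3*pos + 7 == 3) && k + 9 != -7 must hold; in canonical form it is (pos <= j + 5 || 2*j + 3*pos == -4) && k != -16.
Before skip: (pos <= j + 5 || 2*j + 3*pos == -4) && k != -16
Before j := 3*j + 8: (pos <= 3*j + 13 || 6*j + 3*pos == -20) && k != -16
Answer: WP = (pos <= 3*j + 13 || 6*j + 3*pos == -20) && k != -16


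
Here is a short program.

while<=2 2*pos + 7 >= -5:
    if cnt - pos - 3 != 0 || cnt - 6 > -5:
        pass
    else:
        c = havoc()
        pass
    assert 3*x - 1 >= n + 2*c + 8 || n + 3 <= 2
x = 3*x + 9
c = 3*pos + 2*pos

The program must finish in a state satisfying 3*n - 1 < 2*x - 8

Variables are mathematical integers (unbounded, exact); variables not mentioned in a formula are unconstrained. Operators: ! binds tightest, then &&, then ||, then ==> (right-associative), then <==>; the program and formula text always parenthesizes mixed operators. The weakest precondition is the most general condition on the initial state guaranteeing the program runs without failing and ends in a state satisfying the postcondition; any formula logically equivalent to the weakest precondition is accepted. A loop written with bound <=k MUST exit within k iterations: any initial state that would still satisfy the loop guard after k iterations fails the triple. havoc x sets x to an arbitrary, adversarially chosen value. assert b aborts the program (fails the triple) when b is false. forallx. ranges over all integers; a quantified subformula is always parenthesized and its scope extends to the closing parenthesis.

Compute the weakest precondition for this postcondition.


Working backward. After the program, the postcondition 3*n - 1 < 2*x - 8 must hold; in canonical form it is 3*n < 2*x - 7.
Before c := 3*pos + 2*pos: 3*n < 2*x - 7
Before x := 3*x + 9: 3*n < 6*x + 11
Before the loop (bound <=2), unroll the exhaustion recursion (WP_0 = exit-now case; WP_j = one more guarded iteration, up to j = 2):
  WP_0: (!(2*pos >= -12)) && 3*n < 6*x + 11
  WP_1: (2*pos >= -12 ==> (((cnt != pos + 3 || cnt > 1) ==> ((3*x >= 2*c + n + 9 || n <= -1) && (!(2*pos >= -12)) && 3*n < 6*x + 11)) && ((!(cnt != pos + 3 || cnt > 1)) ==> (forall c_1. ((3*x >= 2*c_1 + n + 9 || n <= -1) && (!(2*pos >= -12)) && 3*n < 6*x + 11))))) && ((!(2*pos >= -12)) ==> 3*n < 6*x + 11)
  WP_2: (2*pos >= -12 ==> (((cnt != pos + 3 || cnt > 1) ==> ((3*x >= 2*c + n + 9 || n <= -1) && (2*pos >= -12 ==> (((cnt != pos + 3 || cnt > 1) ==> ((3*x >= 2*c + n + 9 || n <= -1) && (!(2*pos >= -12)) && 3*n < 6*x + 11)) && ((!(cnt != pos + 3 || cnt > 1)) ==> (forall c_1. ((3*x >= 2*c_1 + n + 9 || n <= -1) && (!(2*pos >= -12)) && 3*n < 6*x + 11))))) && ((!(2*pos >= -12)) ==> 3*n < 6*x + 11))) && ((!(cnt != pos + 3 || cnt > 1)) ==> (forall c_2. ((3*x >= 2*c_2 + n + 9 || n <= -1) && (2*pos >= -12 ==> (((cnt != pos + 3 || cnt > 1) ==> ((3*x >= 2*c_2 + n + 9 || n <= -1) && (!(2*pos >= -12)) && 3*n < 6*x + 11)) && ((!(cnt != pos + 3 || cnt > 1)) ==> (forall c_1. ((3*x >= 2*c_1 + n + 9 || n <= -1) && (!(2*pos >= -12)) && 3*n < 6*x + 11))))) && ((!(2*pos >= -12)) ==> 3*n < 6*x + 11)))))) && ((!(2*pos >= -12)) ==> 3*n < 6*x + 11)
So before the loop: (2*pos >= -12 ==> (((cnt != pos + 3 || cnt > 1) ==> ((3*x >= 2*c + n + 9 || n <= -1) && (2*pos >= -12 ==> (((cnt != pos + 3 || cnt > 1) ==> ((3*x >= 2*c + n + 9 || n <= -1) && (!(2*pos >= -12)) && 3*n < 6*x + 11)) && ((!(cnt != pos + 3 || cnt > 1)) ==> (forall c_1. ((3*x >= 2*c_1 + n + 9 || n <= -1) && (!(2*pos >= -12)) && 3*n < 6*x + 11))))) && ((!(2*pos >= -12)) ==> 3*n < 6*x + 11))) && ((!(cnt != pos + 3 || cnt > 1)) ==> (forall c_2. ((3*x >= 2*c_2 + n + 9 || n <= -1) && (2*pos >= -12 ==> (((cnt != pos + 3 || cnt > 1) ==> ((3*x >= 2*c_2 + n + 9 || n <= -1) && (!(2*pos >= -12)) && 3*n < 6*x + 11)) && ((!(cnt != pos + 3 || cnt > 1)) ==> (forall c_1. ((3*x >= 2*c_1 + n + 9 || n <= -1) && (!(2*pos >= -12)) && 3*n < 6*x + 11))))) && ((!(2*pos >= -12)) ==> 3*n < 6*x + 11)))))) && ((!(2*pos >= -12)) ==> 3*n < 6*x + 11)
Answer: WP = (2*pos >= -12 ==> (((cnt != pos + 3 || cnt > 1) ==> ((3*x >= 2*c + n + 9 || n <= -1) && (2*pos >= -12 ==> (((cnt != pos + 3 || cnt > 1) ==> ((3*x >= 2*c + n + 9 || n <= -1) && (!(2*pos >= -12)) && 3*n < 6*x + 11)) && ((!(cnt != pos + 3 || cnt > 1)) ==> (forall c_1. ((3*x >= 2*c_1 + n + 9 || n <= -1) && (!(2*pos >= -12)) && 3*n < 6*x + 11))))) && ((!(2*pos >= -12)) ==> 3*n < 6*x + 11))) && ((!(cnt != pos + 3 || cnt > 1)) ==> (forall c_2. ((3*x >= 2*c_2 + n + 9 || n <= -1) && (2*pos >= -12 ==> (((cnt != pos + 3 || cnt > 1) ==> ((3*x >= 2*c_2 + n + 9 || n <= -1) && (!(2*pos >= -12)) && 3*n < 6*x + 11)) && ((!(cnt != pos + 3 || cnt > 1)) ==> (forall c_1. ((3*x >= 2*c_1 + n + 9 || n <= -1) && (!(2*pos >= -12)) && 3*n < 6*x + 11))))) && ((!(2*pos >= -12)) ==> 3*n < 6*x + 11)))))) && ((!(2*pos >= -12)) ==> 3*n < 6*x + 11)


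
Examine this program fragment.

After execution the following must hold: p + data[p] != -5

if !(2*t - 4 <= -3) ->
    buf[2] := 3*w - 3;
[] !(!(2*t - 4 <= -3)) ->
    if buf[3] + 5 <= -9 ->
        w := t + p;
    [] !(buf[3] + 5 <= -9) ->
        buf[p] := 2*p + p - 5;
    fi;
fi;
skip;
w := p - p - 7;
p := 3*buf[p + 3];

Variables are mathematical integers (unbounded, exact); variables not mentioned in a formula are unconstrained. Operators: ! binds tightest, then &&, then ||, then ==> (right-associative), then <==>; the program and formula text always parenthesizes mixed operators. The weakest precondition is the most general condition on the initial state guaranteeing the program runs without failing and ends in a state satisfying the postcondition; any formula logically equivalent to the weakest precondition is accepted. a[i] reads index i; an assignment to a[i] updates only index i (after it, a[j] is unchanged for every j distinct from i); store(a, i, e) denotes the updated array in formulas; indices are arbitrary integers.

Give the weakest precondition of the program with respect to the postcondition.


Working backward. After the program, the postcondition p + data[p] != -5 must hold; in canonical form it is data[p] + p != -5.
Before p := 3*buf[p + 3]: 3*buf[p + 3] + data[3*buf[p + 3]] != -5
Before w := p - p - 7: 3*buf[p + 3] + data[3*buf[p + 3]] != -5
Before skip: 3*buf[p + 3] + data[3*buf[p + 3]] != -5
Then branch requires data[3*store(buf, 2, 3*w - 3)[p + 3]] + 3*store(buf, 2, 3*w - 3)[p + 3] != -5; else branch requires (buf[3] <= -14 ==> 3*buf[p + 3] + data[3*buf[p + 3]] != -5) && ((!(buf[3] <= -14)) ==> data[3*store(buf, p, 3*p - 5)[p + 3]] + 3*store(buf, p, 3*p - 5)[p + 3] != -5).
Before the if: ((!(2*t <= 1)) ==> data[3*store(buf, 2, 3*w - 3)[p + 3]] + 3*store(buf, 2, 3*w - 3)[p + 3] != -5) && (2*t <= 1 ==> ((buf[3] <= -14 ==> 3*buf[p + 3] + data[3*buf[p + 3]] != -5) && ((!(buf[3] <= -14)) ==> data[3*store(buf, p, 3*p - 5)[p + 3]] + 3*store(buf, p, 3*p - 5)[p + 3] != -5)))
Answer: WP = ((!(2*t <= 1)) ==> data[3*store(buf, 2, 3*w - 3)[p + 3]] + 3*store(buf, 2, 3*w - 3)[p + 3] != -5) && (2*t <= 1 ==> ((buf[3] <= -14 ==> 3*buf[p + 3] + data[3*buf[p + 3]] != -5) && ((!(buf[3] <= -14)) ==> data[3*store(buf, p, 3*p - 5)[p + 3]] + 3*store(buf, p, 3*p - 5)[p + 3] != -5)))


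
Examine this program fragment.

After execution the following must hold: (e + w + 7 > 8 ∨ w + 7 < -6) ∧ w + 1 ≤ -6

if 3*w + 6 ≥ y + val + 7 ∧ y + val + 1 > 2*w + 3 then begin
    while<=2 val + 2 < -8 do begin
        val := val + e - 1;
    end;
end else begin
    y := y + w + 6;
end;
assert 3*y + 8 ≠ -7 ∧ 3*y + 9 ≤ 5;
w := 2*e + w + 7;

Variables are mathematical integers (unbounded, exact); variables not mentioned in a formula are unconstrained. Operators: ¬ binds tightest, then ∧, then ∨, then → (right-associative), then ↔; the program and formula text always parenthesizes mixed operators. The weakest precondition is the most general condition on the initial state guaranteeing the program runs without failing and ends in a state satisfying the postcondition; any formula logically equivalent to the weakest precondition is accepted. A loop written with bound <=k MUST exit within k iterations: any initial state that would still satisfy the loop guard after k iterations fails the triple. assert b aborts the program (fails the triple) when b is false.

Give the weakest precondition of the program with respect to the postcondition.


Working backward. After the program, the postcondition (e + w + 7 > 8 ∨ w + 7 < -6) ∧ w + 1 ≤ -6 must hold; in canonical form it is (e + w > 1 ∨ w < -13) ∧ w ≤ -7.
Before w := 2*e + w + 7: (3*e + w > -6 ∨ 2*e + w < -20) ∧ 2*e + w ≤ -14
Before assert 3*y + 8 ≠ -7 ∧ 3*y + 9 ≤ 5: 3*y ≠ -15 ∧ 3*y ≤ -4 ∧ (3*e + w > -6 ∨ 2*e + w < -20) ∧ 2*e + w ≤ -14
Then branch requires (val < -10 → ((e + val < -9 → ((¬(2*e + val < -8)) ∧ 3*y ≠ -15 ∧ 3*y ≤ -4 ∧ (3*e + w > -6 ∨ 2*e + w < -20) ∧ 2*e + w ≤ -14)) ∧ ((¬(e + val < -9)) → (3*y ≠ -15 ∧ 3*y ≤ -4 ∧ (3*e + w > -6 ∨ 2*e + w < -20) ∧ 2*e + w ≤ -14)))) ∧ ((¬(val < -10)) → (3*y ≠ -15 ∧ 3*y ≤ -4 ∧ (3*e + w > -6 ∨ 2*e + w < -20) ∧ 2*e + w ≤ -14)); else branch requires 3*w + 3*y ≠ -33 ∧ 3*w + 3*y ≤ -22 ∧ (3*e + w > -6 ∨ 2*e + w < -20) ∧ 2*e + w ≤ -14.
Before the if: ((3*w ≥ val + y + 1 ∧ val + y > 2*w + 2) → ((val < -10 → ((e + val < -9 → ((¬(2*e + val < -8)) ∧ 3*y ≠ -15 ∧ 3*y ≤ -4 ∧ (3*e + w > -6 ∨ 2*e + w < -20) ∧ 2*e + w ≤ -14)) ∧ ((¬(e + val < -9)) → (3*y ≠ -15 ∧ 3*y ≤ -4 ∧ (3*e + w > -6 ∨ 2*e + w < -20) ∧ 2*e + w ≤ -14)))) ∧ ((¬(val < -10)) → (3*y ≠ -15 ∧ 3*y ≤ -4 ∧ (3*e + w > -6 ∨ 2*e + w < -20) ∧ 2*e + w ≤ -14)))) ∧ ((¬(3*w ≥ val + y + 1 ∧ val + y > 2*w + 2)) → (3*w + 3*y ≠ -33 ∧ 3*w + 3*y ≤ -22 ∧ (3*e + w > -6 ∨ 2*e + w < -20) ∧ 2*e + w ≤ -14))
Answer: WP = ((3*w ≥ val + y + 1 ∧ val + y > 2*w + 2) → ((val < -10 → ((e + val < -9 → ((¬(2*e + val < -8)) ∧ 3*y ≠ -15 ∧ 3*y ≤ -4 ∧ (3*e + w > -6 ∨ 2*e + w < -20) ∧ 2*e + w ≤ -14)) ∧ ((¬(e + val < -9)) → (3*y ≠ -15 ∧ 3*y ≤ -4 ∧ (3*e + w > -6 ∨ 2*e + w < -20) ∧ 2*e + w ≤ -14)))) ∧ ((¬(val < -10)) → (3*y ≠ -15 ∧ 3*y ≤ -4 ∧ (3*e + w > -6 ∨ 2*e + w < -20) ∧ 2*e + w ≤ -14)))) ∧ ((¬(3*w ≥ val + y + 1 ∧ val + y > 2*w + 2)) → (3*w + 3*y ≠ -33 ∧ 3*w + 3*y ≤ -22 ∧ (3*e + w > -6 ∨ 2*e + w < -20) ∧ 2*e + w ≤ -14))


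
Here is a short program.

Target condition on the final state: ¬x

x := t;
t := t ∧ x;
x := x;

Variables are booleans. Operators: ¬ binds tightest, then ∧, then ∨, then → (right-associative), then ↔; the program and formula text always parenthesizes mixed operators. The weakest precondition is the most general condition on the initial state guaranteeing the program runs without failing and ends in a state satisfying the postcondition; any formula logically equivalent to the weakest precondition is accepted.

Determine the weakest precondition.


Working backward. After the program, ¬x must hold.
Before x := x: ¬x
Before t := t ∧ x: ¬x
Before x := t: ¬t
Answer: WP = ¬t


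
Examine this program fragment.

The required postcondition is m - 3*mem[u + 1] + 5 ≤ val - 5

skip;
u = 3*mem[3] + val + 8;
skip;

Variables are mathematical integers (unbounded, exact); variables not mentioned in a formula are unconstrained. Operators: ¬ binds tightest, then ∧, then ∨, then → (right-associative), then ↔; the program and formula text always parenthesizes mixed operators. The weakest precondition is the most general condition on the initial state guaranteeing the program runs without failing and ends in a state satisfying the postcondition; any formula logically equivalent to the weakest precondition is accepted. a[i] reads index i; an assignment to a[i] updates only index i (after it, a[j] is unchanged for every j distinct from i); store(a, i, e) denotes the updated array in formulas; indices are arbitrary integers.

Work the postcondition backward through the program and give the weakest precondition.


Working backward. After the program, the postcondition m - 3*mem[u + 1] + 5 ≤ val - 5 must hold; in canonical form it is m ≤ 3*mem[u + 1] + val - 10.
Before skip: m ≤ 3*mem[u + 1] + val - 10
Before u := 3*mem[3] + val + 8: m ≤ 3*mem[3*mem[3] + val + 9] + val - 10
Before skip: m ≤ 3*mem[3*mem[3] + val + 9] + val - 10
Answer: WP = m ≤ 3*mem[3*mem[3] + val + 9] + val - 10
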